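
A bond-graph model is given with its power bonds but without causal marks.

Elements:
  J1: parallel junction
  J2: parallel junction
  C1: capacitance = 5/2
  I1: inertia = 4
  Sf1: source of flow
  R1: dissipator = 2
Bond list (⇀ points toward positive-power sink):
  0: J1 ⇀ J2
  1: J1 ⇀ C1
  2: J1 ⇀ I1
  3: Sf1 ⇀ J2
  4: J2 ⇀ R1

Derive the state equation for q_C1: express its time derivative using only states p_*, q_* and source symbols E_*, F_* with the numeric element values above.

b3 →Sf1  (Sf1 (Sf) sets flow on bond)
b1 →J1  (prefer integral on C1)
b0 →J2  (common-e at J1 fixed by 1)
b2 →I1  (J1: bond 1 brought effort, rest push out)
b4 →R1  (J2: bond 0 brought effort, rest push out)

dq_C1/dt = F_Sf1 - p_I1/4 - q_C1/5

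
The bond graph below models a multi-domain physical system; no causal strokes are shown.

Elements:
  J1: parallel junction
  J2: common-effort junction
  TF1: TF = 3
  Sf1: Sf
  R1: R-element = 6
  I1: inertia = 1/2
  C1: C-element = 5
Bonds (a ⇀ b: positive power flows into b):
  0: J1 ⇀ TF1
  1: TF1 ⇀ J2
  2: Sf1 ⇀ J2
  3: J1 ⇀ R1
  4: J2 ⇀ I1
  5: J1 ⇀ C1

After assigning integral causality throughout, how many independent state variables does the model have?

2  (C1, I1 all integral)

b2 →Sf1  (Sf1 (Sf) sets flow on bond)
b4 →I1  (prefer integral on I1)
b1 →J2  (J2: last free bond brings effort in)
b0 →TF1  (through TF1, causality passes straight; one stroke at TF1)
b5 →J1  (C1: C, integral causality)
b3 →R1  (0-jn J1 has e-setter on 5)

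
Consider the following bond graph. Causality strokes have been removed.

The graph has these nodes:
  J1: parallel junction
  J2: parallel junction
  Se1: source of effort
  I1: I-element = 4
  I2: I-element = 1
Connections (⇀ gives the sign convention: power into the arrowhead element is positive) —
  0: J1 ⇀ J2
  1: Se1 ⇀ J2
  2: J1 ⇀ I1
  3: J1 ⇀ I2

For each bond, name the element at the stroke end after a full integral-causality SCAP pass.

bond 1 stroke→J2  (source Se1 imposes e)
bond 0 stroke→J1  (J2 effort already set via bond 1)
bond 2 stroke→I1  (0-jn J1 has e-setter on 0)
bond 3 stroke→I2  (0-jn J1 has e-setter on 0)

β0 stroke→J1
β1 stroke→J2
β2 stroke→I1
β3 stroke→I2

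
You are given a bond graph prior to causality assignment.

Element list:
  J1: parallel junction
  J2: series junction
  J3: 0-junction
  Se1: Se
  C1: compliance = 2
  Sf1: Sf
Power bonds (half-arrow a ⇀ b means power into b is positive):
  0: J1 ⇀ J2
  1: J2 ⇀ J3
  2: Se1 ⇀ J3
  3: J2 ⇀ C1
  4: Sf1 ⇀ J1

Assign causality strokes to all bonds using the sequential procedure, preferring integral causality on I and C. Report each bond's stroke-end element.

b0 →J1
b1 →J2
b2 →J3
b3 →J2
b4 →Sf1

b2 stroke→J3  (Se1 fixes effort; stroke away)
b4 stroke→Sf1  (source Sf1 imposes f)
b0 stroke→J1  (J1: last free bond brings effort in)
b1 stroke→J2  (1-jn J2 has f-setter on 0)
b3 stroke→J2  (J2: bond 0 brought flow, rest push out)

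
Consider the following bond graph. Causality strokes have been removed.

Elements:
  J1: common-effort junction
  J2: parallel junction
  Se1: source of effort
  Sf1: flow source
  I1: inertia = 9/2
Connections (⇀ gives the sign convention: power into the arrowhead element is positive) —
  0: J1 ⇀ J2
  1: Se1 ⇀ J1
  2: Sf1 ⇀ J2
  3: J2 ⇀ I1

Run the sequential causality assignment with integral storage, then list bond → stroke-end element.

bond 0 stroke→J2
bond 1 stroke→J1
bond 2 stroke→Sf1
bond 3 stroke→I1

bond 1 stroke at J1  (Se1 fixes effort; stroke away)
bond 2 stroke at Sf1  (Sf1 fixes flow; stroke at Sf1)
bond 0 stroke at J2  (J1: bond 1 brought effort, rest push out)
bond 3 stroke at I1  (0-jn J2 has e-setter on 0)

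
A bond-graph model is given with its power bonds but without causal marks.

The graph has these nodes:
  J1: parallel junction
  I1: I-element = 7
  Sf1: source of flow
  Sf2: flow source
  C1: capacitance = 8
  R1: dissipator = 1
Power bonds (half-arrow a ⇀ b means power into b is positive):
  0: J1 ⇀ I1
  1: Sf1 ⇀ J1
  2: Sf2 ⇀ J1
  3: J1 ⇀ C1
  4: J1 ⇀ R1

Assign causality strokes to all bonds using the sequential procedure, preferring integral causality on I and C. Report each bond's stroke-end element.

bond 1 →Sf1  (Sf1: flow source, stroke at near end)
bond 2 →Sf2  (Sf2 (Sf) sets flow on bond)
bond 0 →I1  (I1 outputs flow p/I1)
bond 3 →J1  (C1: C, integral causality)
bond 4 →R1  (0-jn J1 has e-setter on 3)

#0 →I1
#1 →Sf1
#2 →Sf2
#3 →J1
#4 →R1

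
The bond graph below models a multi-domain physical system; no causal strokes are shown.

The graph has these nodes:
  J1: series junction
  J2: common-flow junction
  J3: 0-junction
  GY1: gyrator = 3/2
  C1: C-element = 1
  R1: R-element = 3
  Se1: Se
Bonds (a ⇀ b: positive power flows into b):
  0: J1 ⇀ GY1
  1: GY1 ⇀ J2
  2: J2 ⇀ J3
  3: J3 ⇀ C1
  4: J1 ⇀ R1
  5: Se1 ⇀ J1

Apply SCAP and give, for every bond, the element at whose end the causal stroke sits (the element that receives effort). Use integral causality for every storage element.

β5 |J1  (Se1: effort source, stroke at far end)
β3 |J3  (prefer integral on C1)
β2 |J2  (J3: bond 3 brought effort, rest push out)
β1 |GY1  (only one flow-in slot at J2)
β0 |GY1  (through GY1, causality inverts; strokes same side of GY1)
β4 |J1  (1-jn J1 has f-setter on 0)

b0 stroke→GY1
b1 stroke→GY1
b2 stroke→J2
b3 stroke→J3
b4 stroke→J1
b5 stroke→J1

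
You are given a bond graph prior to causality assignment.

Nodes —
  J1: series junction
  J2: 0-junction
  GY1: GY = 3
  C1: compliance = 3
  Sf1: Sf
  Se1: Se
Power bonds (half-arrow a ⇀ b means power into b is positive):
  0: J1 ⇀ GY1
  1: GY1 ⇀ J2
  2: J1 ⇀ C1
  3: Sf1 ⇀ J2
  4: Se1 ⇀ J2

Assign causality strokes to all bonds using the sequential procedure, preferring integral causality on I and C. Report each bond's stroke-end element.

bond 3 →Sf1  (Sf1 (Sf) sets flow on bond)
bond 4 →J2  (Se1 fixes effort; stroke away)
bond 1 →GY1  (J2: bond 4 brought effort, rest push out)
bond 0 →GY1  (through GY1, causality inverts; strokes same side of GY1)
bond 2 →J1  (J1: bond 0 brought flow, rest push out)

#0 |GY1
#1 |GY1
#2 |J1
#3 |Sf1
#4 |J2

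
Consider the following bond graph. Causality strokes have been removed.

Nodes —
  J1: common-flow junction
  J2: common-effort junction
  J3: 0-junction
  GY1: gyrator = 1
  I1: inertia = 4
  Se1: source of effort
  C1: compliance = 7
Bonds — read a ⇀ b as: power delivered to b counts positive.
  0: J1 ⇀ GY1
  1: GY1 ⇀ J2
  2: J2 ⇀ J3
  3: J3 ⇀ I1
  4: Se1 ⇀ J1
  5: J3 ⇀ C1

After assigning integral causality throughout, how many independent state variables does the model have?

2  (C1, I1 all integral)

β4 stroke at J1  (Se1 (Se) sets effort on bond)
β0 stroke at GY1  (closing 1-jn rule on J1)
β1 stroke at GY1  (GY1: gyrator matches bond 0)
β2 stroke at J2  (J2 needs exactly one e-in)
β3 stroke at I1  (I1 outputs flow p/I1)
β5 stroke at J3  (closing 0-jn rule on J3)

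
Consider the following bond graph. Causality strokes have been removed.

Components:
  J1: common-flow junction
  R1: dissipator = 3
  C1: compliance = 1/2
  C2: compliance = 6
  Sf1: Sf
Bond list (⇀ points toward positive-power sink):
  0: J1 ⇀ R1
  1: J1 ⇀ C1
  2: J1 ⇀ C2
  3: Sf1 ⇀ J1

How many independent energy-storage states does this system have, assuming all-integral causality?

b3 |Sf1  (Sf1 fixes flow; stroke at Sf1)
b0 |J1  (common-f at J1 fixed by 3)
b1 |J1  (1-jn J1 has f-setter on 3)
b2 |J1  (common-f at J1 fixed by 3)

2  (C1, C2 all integral)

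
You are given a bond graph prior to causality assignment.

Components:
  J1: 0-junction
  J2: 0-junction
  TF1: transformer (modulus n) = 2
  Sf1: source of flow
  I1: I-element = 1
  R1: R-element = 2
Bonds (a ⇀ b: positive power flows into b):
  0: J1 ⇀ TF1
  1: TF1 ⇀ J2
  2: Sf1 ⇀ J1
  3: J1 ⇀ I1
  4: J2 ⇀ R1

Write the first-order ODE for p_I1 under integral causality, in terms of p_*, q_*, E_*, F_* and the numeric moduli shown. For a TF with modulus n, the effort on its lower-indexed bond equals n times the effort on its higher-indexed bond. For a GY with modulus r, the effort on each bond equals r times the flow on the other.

β2 stroke→Sf1  (Sf1 fixes flow; stroke at Sf1)
β3 stroke→I1  (prefer integral on I1)
β0 stroke→J1  (J1 needs exactly one e-in)
β1 stroke→TF1  (through TF1, causality passes straight; one stroke at TF1)
β4 stroke→J2  (closing 0-jn rule on J2)

dp_I1/dt = 8*F_Sf1 - 8*p_I1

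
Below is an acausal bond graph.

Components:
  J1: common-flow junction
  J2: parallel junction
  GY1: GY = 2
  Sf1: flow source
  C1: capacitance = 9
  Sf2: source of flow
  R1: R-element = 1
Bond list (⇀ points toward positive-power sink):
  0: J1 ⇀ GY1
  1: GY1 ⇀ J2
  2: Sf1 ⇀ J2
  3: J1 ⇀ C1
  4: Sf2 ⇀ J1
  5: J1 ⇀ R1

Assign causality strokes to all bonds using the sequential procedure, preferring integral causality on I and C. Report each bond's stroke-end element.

b0 stroke→J1
b1 stroke→J2
b2 stroke→Sf1
b3 stroke→J1
b4 stroke→Sf2
b5 stroke→J1

bond 2 stroke→Sf1  (Sf1: flow source, stroke at near end)
bond 4 stroke→Sf2  (Sf2: flow source, stroke at near end)
bond 0 stroke→J1  (1-jn J1 has f-setter on 4)
bond 3 stroke→J1  (common-f at J1 fixed by 4)
bond 5 stroke→J1  (J1 flow already set via bond 4)
bond 1 stroke→J2  (only one effort-in slot at J2)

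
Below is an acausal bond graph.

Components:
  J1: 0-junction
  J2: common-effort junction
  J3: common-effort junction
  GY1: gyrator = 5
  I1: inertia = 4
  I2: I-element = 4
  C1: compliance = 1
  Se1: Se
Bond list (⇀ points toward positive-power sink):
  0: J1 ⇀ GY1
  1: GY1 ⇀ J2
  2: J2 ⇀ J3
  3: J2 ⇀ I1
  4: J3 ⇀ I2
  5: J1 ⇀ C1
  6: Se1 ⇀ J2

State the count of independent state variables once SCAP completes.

3  (C1, I1, I2 all integral)

#6 stroke→J2  (source Se1 imposes e)
#1 stroke→GY1  (0-jn J2 has e-setter on 6)
#2 stroke→J3  (0-jn J2 has e-setter on 6)
#3 stroke→I1  (0-jn J2 has e-setter on 6)
#4 stroke→I2  (J3: bond 2 brought effort, rest push out)
#0 stroke→GY1  (GY1 both-in/both-out from 1)
#5 stroke→J1  (only one effort-in slot at J1)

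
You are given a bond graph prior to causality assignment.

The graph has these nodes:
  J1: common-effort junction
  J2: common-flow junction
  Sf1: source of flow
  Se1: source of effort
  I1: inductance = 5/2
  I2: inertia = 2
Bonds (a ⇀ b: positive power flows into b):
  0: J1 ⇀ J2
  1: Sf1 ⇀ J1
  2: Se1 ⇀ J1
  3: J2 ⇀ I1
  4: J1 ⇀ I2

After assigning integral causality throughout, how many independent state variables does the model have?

2  (I1, I2 all integral)

#1 |Sf1  (source Sf1 imposes f)
#2 |J1  (Se1 fixes effort; stroke away)
#0 |J2  (J1 effort already set via bond 2)
#4 |I2  (J1: bond 2 brought effort, rest push out)
#3 |I1  (J2: last free bond brings flow in)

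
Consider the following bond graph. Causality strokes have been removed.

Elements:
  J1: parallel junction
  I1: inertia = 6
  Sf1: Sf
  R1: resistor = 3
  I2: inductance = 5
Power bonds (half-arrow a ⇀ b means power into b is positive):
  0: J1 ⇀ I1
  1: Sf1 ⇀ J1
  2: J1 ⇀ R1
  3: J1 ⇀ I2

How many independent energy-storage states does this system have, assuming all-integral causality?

2  (I1, I2 all integral)

β1 stroke→Sf1  (Sf1 (Sf) sets flow on bond)
β0 stroke→I1  (prefer integral on I1)
β3 stroke→I2  (I2: I, integral causality)
β2 stroke→J1  (closing 0-jn rule on J1)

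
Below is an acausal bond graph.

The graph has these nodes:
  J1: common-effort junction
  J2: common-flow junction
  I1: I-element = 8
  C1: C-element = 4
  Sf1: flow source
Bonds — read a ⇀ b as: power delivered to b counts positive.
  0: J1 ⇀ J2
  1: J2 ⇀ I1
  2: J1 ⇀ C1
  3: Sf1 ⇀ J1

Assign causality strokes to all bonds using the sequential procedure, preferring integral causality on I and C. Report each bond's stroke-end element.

bond 0 |J2
bond 1 |I1
bond 2 |J1
bond 3 |Sf1

b3 stroke at Sf1  (Sf1 (Sf) sets flow on bond)
b1 stroke at I1  (I1: I, integral causality)
b0 stroke at J2  (J2 flow already set via bond 1)
b2 stroke at J1  (J1: last free bond brings effort in)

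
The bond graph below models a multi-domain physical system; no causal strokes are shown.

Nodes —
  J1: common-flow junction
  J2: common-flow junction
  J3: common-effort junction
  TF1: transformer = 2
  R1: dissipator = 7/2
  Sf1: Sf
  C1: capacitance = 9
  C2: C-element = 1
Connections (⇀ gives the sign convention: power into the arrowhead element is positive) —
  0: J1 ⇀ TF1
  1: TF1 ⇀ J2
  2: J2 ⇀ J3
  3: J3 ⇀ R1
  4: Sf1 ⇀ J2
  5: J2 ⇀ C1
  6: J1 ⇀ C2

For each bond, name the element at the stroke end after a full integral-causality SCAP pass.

bond 0 |TF1
bond 1 |J2
bond 2 |J2
bond 3 |J3
bond 4 |Sf1
bond 5 |J2
bond 6 |J1

b4 |Sf1  (Sf1: flow source, stroke at near end)
b1 |J2  (J2 flow already set via bond 4)
b2 |J2  (1-jn J2 has f-setter on 4)
b5 |J2  (1-jn J2 has f-setter on 4)
b3 |J3  (J3: last free bond brings effort in)
b0 |TF1  (TF1: transformer flips bond 1)
b6 |J1  (1-jn J1 has f-setter on 0)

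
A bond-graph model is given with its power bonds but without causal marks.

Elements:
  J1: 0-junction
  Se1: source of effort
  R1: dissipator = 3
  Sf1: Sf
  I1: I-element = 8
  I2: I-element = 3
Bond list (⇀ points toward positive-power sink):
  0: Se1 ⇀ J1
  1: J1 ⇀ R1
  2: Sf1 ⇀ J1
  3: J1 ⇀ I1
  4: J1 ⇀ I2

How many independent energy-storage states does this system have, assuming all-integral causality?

bond 0 |J1  (Se1 (Se) sets effort on bond)
bond 2 |Sf1  (source Sf1 imposes f)
bond 1 |R1  (common-e at J1 fixed by 0)
bond 3 |I1  (common-e at J1 fixed by 0)
bond 4 |I2  (J1: bond 0 brought effort, rest push out)

2  (I1, I2 all integral)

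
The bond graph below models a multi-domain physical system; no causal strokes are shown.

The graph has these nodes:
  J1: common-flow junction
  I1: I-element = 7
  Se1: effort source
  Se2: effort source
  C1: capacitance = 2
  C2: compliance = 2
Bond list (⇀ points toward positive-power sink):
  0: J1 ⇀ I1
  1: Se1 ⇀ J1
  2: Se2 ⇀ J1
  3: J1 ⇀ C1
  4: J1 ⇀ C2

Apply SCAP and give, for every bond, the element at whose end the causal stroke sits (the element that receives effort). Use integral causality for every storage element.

β1 stroke at J1  (Se1 fixes effort; stroke away)
β2 stroke at J1  (Se2: effort source, stroke at far end)
β0 stroke at I1  (I1 integral (f out))
β3 stroke at J1  (common-f at J1 fixed by 0)
β4 stroke at J1  (1-jn J1 has f-setter on 0)

#0 →I1
#1 →J1
#2 →J1
#3 →J1
#4 →J1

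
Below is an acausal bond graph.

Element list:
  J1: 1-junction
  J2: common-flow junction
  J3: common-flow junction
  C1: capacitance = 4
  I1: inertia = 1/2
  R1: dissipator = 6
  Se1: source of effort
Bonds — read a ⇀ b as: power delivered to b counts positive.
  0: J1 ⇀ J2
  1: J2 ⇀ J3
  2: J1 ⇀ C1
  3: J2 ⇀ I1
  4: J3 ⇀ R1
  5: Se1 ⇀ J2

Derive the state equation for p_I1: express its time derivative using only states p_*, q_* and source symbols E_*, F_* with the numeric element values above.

β5 →J2  (source Se1 imposes e)
β2 →J1  (C1: C, integral causality)
β0 →J2  (only one flow-in slot at J1)
β3 →I1  (prefer integral on I1)
β1 →J2  (common-f at J2 fixed by 3)
β4 →J3  (J3 flow already set via bond 1)

dp_I1/dt = E_Se1 - 12*p_I1 - q_C1/4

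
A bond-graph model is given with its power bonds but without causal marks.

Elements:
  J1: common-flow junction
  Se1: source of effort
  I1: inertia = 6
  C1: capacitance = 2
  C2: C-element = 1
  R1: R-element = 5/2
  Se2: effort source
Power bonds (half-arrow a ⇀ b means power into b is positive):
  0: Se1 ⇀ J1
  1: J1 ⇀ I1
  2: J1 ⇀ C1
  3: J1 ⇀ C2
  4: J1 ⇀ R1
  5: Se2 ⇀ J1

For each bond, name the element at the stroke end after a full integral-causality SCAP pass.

β0 |J1
β1 |I1
β2 |J1
β3 |J1
β4 |J1
β5 |J1

b0 |J1  (Se1 (Se) sets effort on bond)
b5 |J1  (Se2 (Se) sets effort on bond)
b1 |I1  (I1: I, integral causality)
b2 |J1  (1-jn J1 has f-setter on 1)
b3 |J1  (1-jn J1 has f-setter on 1)
b4 |J1  (1-jn J1 has f-setter on 1)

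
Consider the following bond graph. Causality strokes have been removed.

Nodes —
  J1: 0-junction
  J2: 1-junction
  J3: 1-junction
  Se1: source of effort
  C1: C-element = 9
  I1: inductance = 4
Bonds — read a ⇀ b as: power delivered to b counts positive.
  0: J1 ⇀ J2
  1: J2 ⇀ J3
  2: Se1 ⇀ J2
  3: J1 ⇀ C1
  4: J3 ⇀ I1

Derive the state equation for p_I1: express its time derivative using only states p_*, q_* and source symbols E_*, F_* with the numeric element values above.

dp_I1/dt = E_Se1 + q_C1/9

#2 →J2  (Se1 (Se) sets effort on bond)
#3 →J1  (C1 outputs effort q/C1)
#0 →J2  (0-jn J1 has e-setter on 3)
#1 →J3  (J2 needs exactly one f-in)
#4 →I1  (J3 needs exactly one f-in)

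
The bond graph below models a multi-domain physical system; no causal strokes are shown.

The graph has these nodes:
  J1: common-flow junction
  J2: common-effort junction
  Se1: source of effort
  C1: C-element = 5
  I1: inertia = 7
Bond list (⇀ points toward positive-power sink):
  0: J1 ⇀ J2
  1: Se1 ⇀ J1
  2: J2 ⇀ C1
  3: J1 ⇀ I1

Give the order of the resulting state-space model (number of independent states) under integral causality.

β1 →J1  (Se1 (Se) sets effort on bond)
β2 →J2  (C1 integral (e out))
β0 →J1  (J2: bond 2 brought effort, rest push out)
β3 →I1  (only one flow-in slot at J1)

2  (C1, I1 all integral)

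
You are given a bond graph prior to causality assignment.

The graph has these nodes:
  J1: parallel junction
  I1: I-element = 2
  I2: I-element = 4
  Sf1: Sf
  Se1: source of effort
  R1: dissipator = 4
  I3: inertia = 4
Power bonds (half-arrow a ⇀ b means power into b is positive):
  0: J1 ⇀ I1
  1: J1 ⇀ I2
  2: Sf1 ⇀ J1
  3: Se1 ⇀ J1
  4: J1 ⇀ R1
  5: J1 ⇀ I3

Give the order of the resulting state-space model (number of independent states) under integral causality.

3  (I1, I2, I3 all integral)

β2 stroke→Sf1  (source Sf1 imposes f)
β3 stroke→J1  (Se1 (Se) sets effort on bond)
β0 stroke→I1  (0-jn J1 has e-setter on 3)
β1 stroke→I2  (0-jn J1 has e-setter on 3)
β4 stroke→R1  (0-jn J1 has e-setter on 3)
β5 stroke→I3  (common-e at J1 fixed by 3)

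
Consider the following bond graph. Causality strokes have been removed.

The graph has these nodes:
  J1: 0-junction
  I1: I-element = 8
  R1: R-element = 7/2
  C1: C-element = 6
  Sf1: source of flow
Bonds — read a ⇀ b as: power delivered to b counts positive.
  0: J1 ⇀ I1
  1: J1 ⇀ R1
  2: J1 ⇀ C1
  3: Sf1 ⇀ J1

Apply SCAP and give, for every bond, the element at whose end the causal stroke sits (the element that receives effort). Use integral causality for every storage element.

β3 →Sf1  (Sf1: flow source, stroke at near end)
β0 →I1  (I1 integral (f out))
β2 →J1  (prefer integral on C1)
β1 →R1  (J1 effort already set via bond 2)

b0 |I1
b1 |R1
b2 |J1
b3 |Sf1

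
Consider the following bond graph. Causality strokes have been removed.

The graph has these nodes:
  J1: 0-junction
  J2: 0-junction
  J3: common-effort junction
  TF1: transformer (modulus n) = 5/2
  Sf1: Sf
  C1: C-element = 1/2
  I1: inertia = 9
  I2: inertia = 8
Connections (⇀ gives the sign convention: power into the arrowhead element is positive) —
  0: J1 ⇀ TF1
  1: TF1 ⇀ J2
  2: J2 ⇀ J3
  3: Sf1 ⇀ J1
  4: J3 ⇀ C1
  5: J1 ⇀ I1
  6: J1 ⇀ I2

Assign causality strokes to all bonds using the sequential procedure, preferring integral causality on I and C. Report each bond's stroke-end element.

b0 stroke→J1
b1 stroke→TF1
b2 stroke→J2
b3 stroke→Sf1
b4 stroke→J3
b5 stroke→I1
b6 stroke→I2

bond 3 →Sf1  (Sf1: flow source, stroke at near end)
bond 4 →J3  (prefer integral on C1)
bond 2 →J2  (J3 effort already set via bond 4)
bond 1 →TF1  (J2 effort already set via bond 2)
bond 0 →J1  (through TF1, causality passes straight; one stroke at TF1)
bond 5 →I1  (common-e at J1 fixed by 0)
bond 6 →I2  (J1 effort already set via bond 0)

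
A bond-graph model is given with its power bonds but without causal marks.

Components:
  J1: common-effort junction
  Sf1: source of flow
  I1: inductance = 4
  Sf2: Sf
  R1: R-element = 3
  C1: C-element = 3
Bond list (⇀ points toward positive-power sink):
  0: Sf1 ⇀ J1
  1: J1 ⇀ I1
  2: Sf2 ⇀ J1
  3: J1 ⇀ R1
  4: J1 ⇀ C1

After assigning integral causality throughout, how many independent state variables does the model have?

#0 stroke at Sf1  (source Sf1 imposes f)
#2 stroke at Sf2  (Sf2 fixes flow; stroke at Sf2)
#1 stroke at I1  (I1 outputs flow p/I1)
#4 stroke at J1  (C1: C, integral causality)
#3 stroke at R1  (J1: bond 4 brought effort, rest push out)

2  (C1, I1 all integral)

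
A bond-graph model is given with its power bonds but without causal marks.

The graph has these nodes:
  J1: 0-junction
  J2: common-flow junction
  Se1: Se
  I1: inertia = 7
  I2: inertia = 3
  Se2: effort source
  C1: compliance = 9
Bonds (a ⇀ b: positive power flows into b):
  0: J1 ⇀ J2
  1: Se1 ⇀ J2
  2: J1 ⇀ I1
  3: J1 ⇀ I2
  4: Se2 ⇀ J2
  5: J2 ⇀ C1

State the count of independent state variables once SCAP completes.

bond 1 |J2  (Se1 fixes effort; stroke away)
bond 4 |J2  (source Se2 imposes e)
bond 2 |I1  (prefer integral on I1)
bond 3 |I2  (I2: I, integral causality)
bond 0 |J1  (closing 0-jn rule on J1)
bond 5 |J2  (1-jn J2 has f-setter on 0)

3  (C1, I1, I2 all integral)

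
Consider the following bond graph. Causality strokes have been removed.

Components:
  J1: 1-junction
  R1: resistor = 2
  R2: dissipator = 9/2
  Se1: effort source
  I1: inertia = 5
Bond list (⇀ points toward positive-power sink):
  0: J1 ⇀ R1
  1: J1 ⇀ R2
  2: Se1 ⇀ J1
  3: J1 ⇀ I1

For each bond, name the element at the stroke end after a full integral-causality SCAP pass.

bond 2 stroke→J1  (Se1 fixes effort; stroke away)
bond 3 stroke→I1  (prefer integral on I1)
bond 0 stroke→J1  (J1 flow already set via bond 3)
bond 1 stroke→J1  (common-f at J1 fixed by 3)

#0 stroke at J1
#1 stroke at J1
#2 stroke at J1
#3 stroke at I1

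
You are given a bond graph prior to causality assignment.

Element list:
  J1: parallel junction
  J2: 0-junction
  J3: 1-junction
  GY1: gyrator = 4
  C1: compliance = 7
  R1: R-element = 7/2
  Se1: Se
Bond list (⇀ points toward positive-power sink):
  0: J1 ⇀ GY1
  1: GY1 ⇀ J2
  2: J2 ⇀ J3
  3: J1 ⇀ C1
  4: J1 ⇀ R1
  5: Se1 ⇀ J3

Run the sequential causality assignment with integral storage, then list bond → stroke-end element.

#5 stroke→J3  (source Se1 imposes e)
#2 stroke→J2  (J3: last free bond brings flow in)
#1 stroke→GY1  (common-e at J2 fixed by 2)
#0 stroke→GY1  (through GY1, causality inverts; strokes same side of GY1)
#3 stroke→J1  (C1 outputs effort q/C1)
#4 stroke→R1  (J1: bond 3 brought effort, rest push out)

b0 |GY1
b1 |GY1
b2 |J2
b3 |J1
b4 |R1
b5 |J3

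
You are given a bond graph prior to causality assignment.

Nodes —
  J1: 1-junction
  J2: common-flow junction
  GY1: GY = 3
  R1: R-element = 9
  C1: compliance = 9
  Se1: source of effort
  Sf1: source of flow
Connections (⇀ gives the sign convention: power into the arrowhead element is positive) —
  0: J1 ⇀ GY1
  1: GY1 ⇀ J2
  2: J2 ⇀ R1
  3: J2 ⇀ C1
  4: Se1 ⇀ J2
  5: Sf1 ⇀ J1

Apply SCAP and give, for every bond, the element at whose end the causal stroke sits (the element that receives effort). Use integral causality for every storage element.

β4 stroke→J2  (Se1: effort source, stroke at far end)
β5 stroke→Sf1  (Sf1: flow source, stroke at near end)
β0 stroke→J1  (1-jn J1 has f-setter on 5)
β1 stroke→J2  (GY1: gyrator matches bond 0)
β3 stroke→J2  (C1 integral (e out))
β2 stroke→R1  (J2 needs exactly one f-in)

β0 stroke at J1
β1 stroke at J2
β2 stroke at R1
β3 stroke at J2
β4 stroke at J2
β5 stroke at Sf1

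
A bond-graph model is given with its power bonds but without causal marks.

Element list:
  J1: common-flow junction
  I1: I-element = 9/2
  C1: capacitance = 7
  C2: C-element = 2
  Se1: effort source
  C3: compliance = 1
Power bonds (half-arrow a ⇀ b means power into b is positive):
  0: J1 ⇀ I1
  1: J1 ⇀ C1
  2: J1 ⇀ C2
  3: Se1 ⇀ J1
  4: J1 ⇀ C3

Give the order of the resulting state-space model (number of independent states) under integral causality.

#3 |J1  (Se1 (Se) sets effort on bond)
#0 |I1  (I1 integral (f out))
#1 |J1  (J1: bond 0 brought flow, rest push out)
#2 |J1  (J1 flow already set via bond 0)
#4 |J1  (1-jn J1 has f-setter on 0)

4  (C1, C2, C3, I1 all integral)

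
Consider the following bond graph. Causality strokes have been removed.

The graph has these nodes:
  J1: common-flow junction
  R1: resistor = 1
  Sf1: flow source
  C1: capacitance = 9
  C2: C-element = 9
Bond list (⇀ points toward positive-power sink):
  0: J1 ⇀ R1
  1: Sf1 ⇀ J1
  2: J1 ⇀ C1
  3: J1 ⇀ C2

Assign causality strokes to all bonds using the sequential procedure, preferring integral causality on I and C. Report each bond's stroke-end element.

#1 →Sf1  (Sf1 (Sf) sets flow on bond)
#0 →J1  (J1: bond 1 brought flow, rest push out)
#2 →J1  (J1: bond 1 brought flow, rest push out)
#3 →J1  (common-f at J1 fixed by 1)

b0 |J1
b1 |Sf1
b2 |J1
b3 |J1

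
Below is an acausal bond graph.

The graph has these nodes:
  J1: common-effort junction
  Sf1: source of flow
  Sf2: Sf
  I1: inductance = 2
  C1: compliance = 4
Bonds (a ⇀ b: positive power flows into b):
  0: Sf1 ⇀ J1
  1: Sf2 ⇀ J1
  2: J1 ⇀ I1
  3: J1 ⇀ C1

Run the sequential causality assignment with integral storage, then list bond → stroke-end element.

#0 stroke→Sf1  (Sf1 (Sf) sets flow on bond)
#1 stroke→Sf2  (Sf2 fixes flow; stroke at Sf2)
#2 stroke→I1  (I1 outputs flow p/I1)
#3 stroke→J1  (only one effort-in slot at J1)

b0 stroke at Sf1
b1 stroke at Sf2
b2 stroke at I1
b3 stroke at J1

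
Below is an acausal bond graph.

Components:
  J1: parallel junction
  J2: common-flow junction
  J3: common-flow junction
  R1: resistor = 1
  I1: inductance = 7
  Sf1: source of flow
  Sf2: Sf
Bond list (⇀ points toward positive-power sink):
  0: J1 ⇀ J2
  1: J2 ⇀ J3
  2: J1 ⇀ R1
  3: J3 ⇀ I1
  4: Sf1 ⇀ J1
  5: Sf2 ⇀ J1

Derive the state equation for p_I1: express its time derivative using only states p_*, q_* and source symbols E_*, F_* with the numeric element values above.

β4 stroke→Sf1  (Sf1: flow source, stroke at near end)
β5 stroke→Sf2  (Sf2: flow source, stroke at near end)
β3 stroke→I1  (I1 integral (f out))
β1 stroke→J3  (1-jn J3 has f-setter on 3)
β0 stroke→J2  (J2: bond 1 brought flow, rest push out)
β2 stroke→J1  (closing 0-jn rule on J1)

dp_I1/dt = F_Sf1 + F_Sf2 - p_I1/7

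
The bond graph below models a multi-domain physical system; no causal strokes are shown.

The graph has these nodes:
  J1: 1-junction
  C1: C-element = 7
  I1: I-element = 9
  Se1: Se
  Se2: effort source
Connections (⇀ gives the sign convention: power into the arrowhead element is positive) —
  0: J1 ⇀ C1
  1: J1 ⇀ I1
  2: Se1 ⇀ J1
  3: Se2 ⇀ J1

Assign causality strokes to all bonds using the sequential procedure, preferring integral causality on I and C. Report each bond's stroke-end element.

bond 0 stroke→J1
bond 1 stroke→I1
bond 2 stroke→J1
bond 3 stroke→J1

b2 stroke→J1  (Se1 (Se) sets effort on bond)
b3 stroke→J1  (Se2: effort source, stroke at far end)
b0 stroke→J1  (C1 integral (e out))
b1 stroke→I1  (closing 1-jn rule on J1)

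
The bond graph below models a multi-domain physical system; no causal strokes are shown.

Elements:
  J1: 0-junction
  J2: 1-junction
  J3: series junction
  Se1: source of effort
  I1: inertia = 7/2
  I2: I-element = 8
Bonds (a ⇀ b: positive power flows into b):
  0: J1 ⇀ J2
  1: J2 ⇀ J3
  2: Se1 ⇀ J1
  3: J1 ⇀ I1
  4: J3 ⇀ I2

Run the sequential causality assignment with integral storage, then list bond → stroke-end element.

b0 |J2
b1 |J3
b2 |J1
b3 |I1
b4 |I2

bond 2 |J1  (Se1 (Se) sets effort on bond)
bond 0 |J2  (common-e at J1 fixed by 2)
bond 3 |I1  (common-e at J1 fixed by 2)
bond 1 |J3  (only one flow-in slot at J2)
bond 4 |I2  (J3 needs exactly one f-in)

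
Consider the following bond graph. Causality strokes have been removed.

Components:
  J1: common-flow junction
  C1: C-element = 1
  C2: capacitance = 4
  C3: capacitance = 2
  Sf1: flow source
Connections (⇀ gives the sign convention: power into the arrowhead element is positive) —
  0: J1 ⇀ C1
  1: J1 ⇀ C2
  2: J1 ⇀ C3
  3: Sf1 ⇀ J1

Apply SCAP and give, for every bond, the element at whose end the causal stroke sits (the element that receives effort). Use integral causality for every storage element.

bond 0 |J1
bond 1 |J1
bond 2 |J1
bond 3 |Sf1

bond 3 stroke at Sf1  (Sf1 fixes flow; stroke at Sf1)
bond 0 stroke at J1  (1-jn J1 has f-setter on 3)
bond 1 stroke at J1  (common-f at J1 fixed by 3)
bond 2 stroke at J1  (J1: bond 3 brought flow, rest push out)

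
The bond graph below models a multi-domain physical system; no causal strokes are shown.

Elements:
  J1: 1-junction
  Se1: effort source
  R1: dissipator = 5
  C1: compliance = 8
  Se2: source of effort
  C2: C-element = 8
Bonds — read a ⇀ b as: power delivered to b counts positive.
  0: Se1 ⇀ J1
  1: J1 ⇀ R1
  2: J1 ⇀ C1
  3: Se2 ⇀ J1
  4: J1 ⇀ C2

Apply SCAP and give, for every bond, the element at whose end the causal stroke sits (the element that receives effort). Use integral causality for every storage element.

β0 stroke→J1  (Se1: effort source, stroke at far end)
β3 stroke→J1  (Se2: effort source, stroke at far end)
β2 stroke→J1  (C1: C, integral causality)
β4 stroke→J1  (C2 outputs effort q/C2)
β1 stroke→R1  (closing 1-jn rule on J1)

bond 0 →J1
bond 1 →R1
bond 2 →J1
bond 3 →J1
bond 4 →J1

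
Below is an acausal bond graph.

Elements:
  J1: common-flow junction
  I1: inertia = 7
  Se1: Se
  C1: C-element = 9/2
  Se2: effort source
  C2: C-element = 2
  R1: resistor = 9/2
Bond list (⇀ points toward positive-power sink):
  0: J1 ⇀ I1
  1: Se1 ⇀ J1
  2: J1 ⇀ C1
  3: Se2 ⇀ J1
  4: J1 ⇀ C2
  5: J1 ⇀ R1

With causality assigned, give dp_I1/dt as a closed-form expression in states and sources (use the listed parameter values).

#1 stroke→J1  (Se1 fixes effort; stroke away)
#3 stroke→J1  (Se2: effort source, stroke at far end)
#0 stroke→I1  (prefer integral on I1)
#2 stroke→J1  (J1 flow already set via bond 0)
#4 stroke→J1  (common-f at J1 fixed by 0)
#5 stroke→J1  (1-jn J1 has f-setter on 0)

dp_I1/dt = E_Se1 + E_Se2 - 9*p_I1/14 - 2*q_C1/9 - q_C2/2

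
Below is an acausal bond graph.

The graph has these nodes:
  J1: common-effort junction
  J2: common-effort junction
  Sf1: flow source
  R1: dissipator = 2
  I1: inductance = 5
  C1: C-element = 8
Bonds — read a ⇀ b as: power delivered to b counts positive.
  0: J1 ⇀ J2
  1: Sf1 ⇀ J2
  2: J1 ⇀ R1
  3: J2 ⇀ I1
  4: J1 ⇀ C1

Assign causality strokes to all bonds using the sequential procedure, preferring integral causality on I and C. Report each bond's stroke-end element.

#0 stroke→J2
#1 stroke→Sf1
#2 stroke→R1
#3 stroke→I1
#4 stroke→J1

#1 →Sf1  (Sf1: flow source, stroke at near end)
#3 →I1  (I1: I, integral causality)
#0 →J2  (J2: last free bond brings effort in)
#4 →J1  (C1: C, integral causality)
#2 →R1  (J1: bond 4 brought effort, rest push out)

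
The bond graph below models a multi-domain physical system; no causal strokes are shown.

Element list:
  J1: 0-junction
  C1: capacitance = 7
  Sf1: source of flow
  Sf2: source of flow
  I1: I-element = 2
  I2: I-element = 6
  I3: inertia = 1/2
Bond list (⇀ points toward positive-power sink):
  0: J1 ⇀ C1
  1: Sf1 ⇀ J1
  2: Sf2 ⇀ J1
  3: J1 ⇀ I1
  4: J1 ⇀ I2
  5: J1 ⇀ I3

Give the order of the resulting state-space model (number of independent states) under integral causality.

b1 stroke at Sf1  (Sf1 (Sf) sets flow on bond)
b2 stroke at Sf2  (Sf2 (Sf) sets flow on bond)
b0 stroke at J1  (C1: C, integral causality)
b3 stroke at I1  (common-e at J1 fixed by 0)
b4 stroke at I2  (common-e at J1 fixed by 0)
b5 stroke at I3  (0-jn J1 has e-setter on 0)

4  (C1, I1, I2, I3 all integral)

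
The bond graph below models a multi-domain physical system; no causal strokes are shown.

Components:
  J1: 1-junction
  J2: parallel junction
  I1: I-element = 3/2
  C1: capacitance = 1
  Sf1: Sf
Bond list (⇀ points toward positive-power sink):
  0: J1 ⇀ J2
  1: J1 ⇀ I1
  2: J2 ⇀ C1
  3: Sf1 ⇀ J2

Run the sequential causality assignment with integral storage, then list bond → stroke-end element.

β3 stroke at Sf1  (Sf1 (Sf) sets flow on bond)
β1 stroke at I1  (prefer integral on I1)
β0 stroke at J1  (1-jn J1 has f-setter on 1)
β2 stroke at J2  (J2 needs exactly one e-in)

b0 →J1
b1 →I1
b2 →J2
b3 →Sf1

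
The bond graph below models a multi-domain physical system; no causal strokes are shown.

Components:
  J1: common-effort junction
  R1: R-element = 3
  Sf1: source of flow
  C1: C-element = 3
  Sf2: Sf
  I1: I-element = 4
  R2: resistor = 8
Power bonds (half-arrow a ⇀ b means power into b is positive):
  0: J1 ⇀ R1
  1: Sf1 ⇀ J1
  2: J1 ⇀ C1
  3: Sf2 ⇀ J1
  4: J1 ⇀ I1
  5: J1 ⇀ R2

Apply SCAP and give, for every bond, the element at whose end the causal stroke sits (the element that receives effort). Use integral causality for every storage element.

β1 stroke at Sf1  (Sf1: flow source, stroke at near end)
β3 stroke at Sf2  (source Sf2 imposes f)
β2 stroke at J1  (prefer integral on C1)
β0 stroke at R1  (0-jn J1 has e-setter on 2)
β4 stroke at I1  (J1: bond 2 brought effort, rest push out)
β5 stroke at R2  (J1: bond 2 brought effort, rest push out)

β0 →R1
β1 →Sf1
β2 →J1
β3 →Sf2
β4 →I1
β5 →R2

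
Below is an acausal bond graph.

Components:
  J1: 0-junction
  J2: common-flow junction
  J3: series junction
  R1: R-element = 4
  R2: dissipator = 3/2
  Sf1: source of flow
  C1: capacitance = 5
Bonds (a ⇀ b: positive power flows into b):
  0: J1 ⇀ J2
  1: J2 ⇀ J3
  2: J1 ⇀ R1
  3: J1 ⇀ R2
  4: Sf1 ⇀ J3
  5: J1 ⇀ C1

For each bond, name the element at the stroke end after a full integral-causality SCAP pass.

bond 4 stroke at Sf1  (source Sf1 imposes f)
bond 1 stroke at J3  (J3: bond 4 brought flow, rest push out)
bond 0 stroke at J2  (J2 flow already set via bond 1)
bond 5 stroke at J1  (prefer integral on C1)
bond 2 stroke at R1  (common-e at J1 fixed by 5)
bond 3 stroke at R2  (0-jn J1 has e-setter on 5)

β0 |J2
β1 |J3
β2 |R1
β3 |R2
β4 |Sf1
β5 |J1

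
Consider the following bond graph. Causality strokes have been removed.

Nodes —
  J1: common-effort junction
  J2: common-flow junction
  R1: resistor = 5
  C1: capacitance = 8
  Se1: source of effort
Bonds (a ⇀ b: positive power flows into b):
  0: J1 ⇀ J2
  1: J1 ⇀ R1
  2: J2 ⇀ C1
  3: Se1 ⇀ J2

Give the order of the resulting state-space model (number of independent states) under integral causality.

#3 →J2  (Se1 (Se) sets effort on bond)
#2 →J2  (C1 outputs effort q/C1)
#0 →J1  (J2: last free bond brings flow in)
#1 →R1  (common-e at J1 fixed by 0)

1  (C1 all integral)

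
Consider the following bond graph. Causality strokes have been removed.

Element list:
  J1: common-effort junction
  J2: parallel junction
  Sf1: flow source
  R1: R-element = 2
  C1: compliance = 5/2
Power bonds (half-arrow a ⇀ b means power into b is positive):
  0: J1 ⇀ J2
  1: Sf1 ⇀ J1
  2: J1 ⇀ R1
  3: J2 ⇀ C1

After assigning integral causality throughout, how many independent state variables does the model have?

b1 →Sf1  (Sf1: flow source, stroke at near end)
b3 →J2  (prefer integral on C1)
b0 →J1  (common-e at J2 fixed by 3)
b2 →R1  (J1 effort already set via bond 0)

1  (C1 all integral)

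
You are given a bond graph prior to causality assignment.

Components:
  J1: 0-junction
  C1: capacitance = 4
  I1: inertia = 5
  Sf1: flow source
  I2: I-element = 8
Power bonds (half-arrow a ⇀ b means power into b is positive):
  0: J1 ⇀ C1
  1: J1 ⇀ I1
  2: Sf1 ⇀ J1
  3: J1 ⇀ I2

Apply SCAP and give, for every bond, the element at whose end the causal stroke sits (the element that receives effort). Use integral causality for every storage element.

#2 |Sf1  (Sf1 fixes flow; stroke at Sf1)
#0 |J1  (prefer integral on C1)
#1 |I1  (0-jn J1 has e-setter on 0)
#3 |I2  (J1 effort already set via bond 0)

#0 |J1
#1 |I1
#2 |Sf1
#3 |I2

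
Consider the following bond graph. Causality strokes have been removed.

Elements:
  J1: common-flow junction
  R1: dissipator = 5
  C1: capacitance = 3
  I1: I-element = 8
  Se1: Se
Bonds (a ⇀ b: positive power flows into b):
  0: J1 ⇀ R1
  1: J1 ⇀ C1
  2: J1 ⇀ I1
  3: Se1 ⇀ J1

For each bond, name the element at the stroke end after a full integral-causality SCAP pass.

#3 →J1  (Se1 fixes effort; stroke away)
#1 →J1  (C1: C, integral causality)
#2 →I1  (I1 integral (f out))
#0 →J1  (J1 flow already set via bond 2)

b0 stroke→J1
b1 stroke→J1
b2 stroke→I1
b3 stroke→J1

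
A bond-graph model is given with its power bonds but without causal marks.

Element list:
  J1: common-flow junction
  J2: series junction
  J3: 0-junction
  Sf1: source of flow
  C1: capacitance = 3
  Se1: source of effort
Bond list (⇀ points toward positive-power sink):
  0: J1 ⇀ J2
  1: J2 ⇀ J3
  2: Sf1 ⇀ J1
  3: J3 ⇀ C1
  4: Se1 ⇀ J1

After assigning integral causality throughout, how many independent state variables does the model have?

1  (C1 all integral)

bond 2 stroke→Sf1  (Sf1: flow source, stroke at near end)
bond 4 stroke→J1  (Se1: effort source, stroke at far end)
bond 0 stroke→J1  (common-f at J1 fixed by 2)
bond 1 stroke→J2  (J2: bond 0 brought flow, rest push out)
bond 3 stroke→J3  (J3: last free bond brings effort in)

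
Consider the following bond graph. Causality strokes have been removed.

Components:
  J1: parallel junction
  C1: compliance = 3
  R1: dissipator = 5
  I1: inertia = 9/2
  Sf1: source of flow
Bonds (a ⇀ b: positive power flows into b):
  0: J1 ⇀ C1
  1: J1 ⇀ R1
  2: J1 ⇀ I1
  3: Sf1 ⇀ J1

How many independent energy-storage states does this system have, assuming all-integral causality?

2  (C1, I1 all integral)

b3 stroke→Sf1  (source Sf1 imposes f)
b0 stroke→J1  (prefer integral on C1)
b1 stroke→R1  (common-e at J1 fixed by 0)
b2 stroke→I1  (J1 effort already set via bond 0)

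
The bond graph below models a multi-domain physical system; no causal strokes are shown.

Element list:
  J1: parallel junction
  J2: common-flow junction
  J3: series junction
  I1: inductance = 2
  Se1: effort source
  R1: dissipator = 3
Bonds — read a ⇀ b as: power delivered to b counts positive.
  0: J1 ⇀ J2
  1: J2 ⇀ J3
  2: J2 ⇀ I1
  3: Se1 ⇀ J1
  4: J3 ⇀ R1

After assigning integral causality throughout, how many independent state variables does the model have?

1  (I1 all integral)

b3 →J1  (Se1 (Se) sets effort on bond)
b0 →J2  (common-e at J1 fixed by 3)
b2 →I1  (I1: I, integral causality)
b1 →J2  (J2 flow already set via bond 2)
b4 →J3  (common-f at J3 fixed by 1)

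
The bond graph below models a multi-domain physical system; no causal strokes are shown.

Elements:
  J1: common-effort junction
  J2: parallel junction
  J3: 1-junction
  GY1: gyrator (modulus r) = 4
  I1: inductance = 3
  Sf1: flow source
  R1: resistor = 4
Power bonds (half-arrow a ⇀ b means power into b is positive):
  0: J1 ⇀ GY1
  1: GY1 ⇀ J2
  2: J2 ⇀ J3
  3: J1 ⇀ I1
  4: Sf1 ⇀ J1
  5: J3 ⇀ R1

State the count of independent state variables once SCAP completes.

1  (I1 all integral)

#4 →Sf1  (Sf1 fixes flow; stroke at Sf1)
#3 →I1  (prefer integral on I1)
#0 →J1  (J1 needs exactly one e-in)
#1 →J2  (GY GY1: same side as bond 0)
#2 →J3  (J2 effort already set via bond 1)
#5 →R1  (only one flow-in slot at J3)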